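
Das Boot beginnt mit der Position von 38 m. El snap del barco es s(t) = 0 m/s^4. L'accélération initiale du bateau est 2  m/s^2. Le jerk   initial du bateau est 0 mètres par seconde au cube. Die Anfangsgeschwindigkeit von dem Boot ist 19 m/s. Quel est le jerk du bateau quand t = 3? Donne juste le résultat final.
Le jerk à t = 3 est j = 0.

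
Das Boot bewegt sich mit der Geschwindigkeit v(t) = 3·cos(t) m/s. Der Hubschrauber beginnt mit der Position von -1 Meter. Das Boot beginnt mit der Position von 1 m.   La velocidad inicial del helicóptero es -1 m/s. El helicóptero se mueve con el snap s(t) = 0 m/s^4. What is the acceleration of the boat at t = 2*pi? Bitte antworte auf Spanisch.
Para resolver esto, necesitamos tomar 1 derivada de nuestra ecuación de la velocidad v(t) = 3·cos(t). Tomando d/dt de v(t), encontramos a(t) = -3·sin(t). Tenemos la aceleración a(t) = -3·sin(t). Sustituyendo t = 2*pi: a(2*pi) = 0.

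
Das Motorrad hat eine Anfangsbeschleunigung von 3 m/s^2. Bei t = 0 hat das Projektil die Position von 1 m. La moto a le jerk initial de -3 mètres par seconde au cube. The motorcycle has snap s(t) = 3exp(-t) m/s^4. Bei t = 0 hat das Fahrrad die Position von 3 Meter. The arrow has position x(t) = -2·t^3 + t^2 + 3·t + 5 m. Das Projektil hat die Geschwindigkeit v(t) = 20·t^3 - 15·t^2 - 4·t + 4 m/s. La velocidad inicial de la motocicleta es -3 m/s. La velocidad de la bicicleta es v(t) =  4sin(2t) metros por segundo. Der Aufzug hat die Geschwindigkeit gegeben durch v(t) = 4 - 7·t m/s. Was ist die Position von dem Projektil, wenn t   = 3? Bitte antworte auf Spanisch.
Partiendo de la velocidad v(t) = 20·t^3 - 15·t^2 - 4·t + 4, tomamos 1 antiderivada. Integrando la velocidad y usando la condición inicial x(0) = 1, obtenemos x(t) = 5·t^4 - 5·t^3 - 2·t^2 + 4·t + 1. Tenemos la posición x(t) = 5·t^4 - 5·t^3 - 2·t^2 + 4·t + 1. Sustituyendo t = 3: x(3) = 265.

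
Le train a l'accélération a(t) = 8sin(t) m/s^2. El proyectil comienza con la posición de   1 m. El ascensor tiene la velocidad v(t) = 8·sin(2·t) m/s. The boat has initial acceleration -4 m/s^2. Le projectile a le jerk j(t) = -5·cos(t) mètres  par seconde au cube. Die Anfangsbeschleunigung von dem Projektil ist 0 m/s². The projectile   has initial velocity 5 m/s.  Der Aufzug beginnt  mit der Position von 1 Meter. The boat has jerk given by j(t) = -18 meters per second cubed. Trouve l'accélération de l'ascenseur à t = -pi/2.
Nous devons dériver notre équation de la vitesse v(t) = 8·sin(2·t) 1 fois. La dérivée de la vitesse donne l'accélération: a(t) = 16·cos(2·t). Nous avons l'accélération a(t) = 16·cos(2·t). En substituant t = -pi/2: a(-pi/2) = -16.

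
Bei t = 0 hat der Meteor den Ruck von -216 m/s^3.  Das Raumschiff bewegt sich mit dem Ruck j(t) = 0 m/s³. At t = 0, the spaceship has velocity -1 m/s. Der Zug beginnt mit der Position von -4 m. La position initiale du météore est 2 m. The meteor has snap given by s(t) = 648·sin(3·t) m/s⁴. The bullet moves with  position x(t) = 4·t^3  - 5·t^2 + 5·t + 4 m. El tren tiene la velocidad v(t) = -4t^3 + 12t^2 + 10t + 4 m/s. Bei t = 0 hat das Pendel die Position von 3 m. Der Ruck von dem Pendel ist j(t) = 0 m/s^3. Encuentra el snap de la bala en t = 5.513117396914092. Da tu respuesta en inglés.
We must differentiate our position equation x(t) = 4·t^3 - 5·t^2 + 5·t + 4 4 times. Differentiating position, we get velocity: v(t) = 12·t^2 - 10·t + 5. Differentiating velocity, we get acceleration: a(t) = 24·t - 10. The derivative of acceleration gives jerk: j(t) = 24. Differentiating jerk, we get snap: s(t) = 0. From the given snap equation s(t) = 0, we substitute t = 5.513117396914092 to get s = 0.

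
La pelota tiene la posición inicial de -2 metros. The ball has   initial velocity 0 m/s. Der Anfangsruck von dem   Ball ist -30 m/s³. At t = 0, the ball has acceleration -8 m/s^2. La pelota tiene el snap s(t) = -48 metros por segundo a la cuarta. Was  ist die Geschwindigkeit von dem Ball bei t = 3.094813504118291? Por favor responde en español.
Para resolver esto, necesitamos tomar 3 integrales de nuestra ecuación del snap s(t) = -48. Integrando el snap y usando la condición inicial j(0) = -30, obtenemos j(t) = -48·t - 30. Integrando la sacudida y usando la condición inicial a(0) = -8, obtenemos a(t) = -24·t^2 - 30·t - 8. Tomando ∫a(t)dt y aplicando v(0) = 0, encontramos v(t) = t·(-8·t^2 - 15·t - 8). Tenemos la velocidad v(t) = t·(-8·t^2 - 15·t - 8). Sustituyendo t = 3.094813504118291: v(3.094813504118291) = -405.560354226381.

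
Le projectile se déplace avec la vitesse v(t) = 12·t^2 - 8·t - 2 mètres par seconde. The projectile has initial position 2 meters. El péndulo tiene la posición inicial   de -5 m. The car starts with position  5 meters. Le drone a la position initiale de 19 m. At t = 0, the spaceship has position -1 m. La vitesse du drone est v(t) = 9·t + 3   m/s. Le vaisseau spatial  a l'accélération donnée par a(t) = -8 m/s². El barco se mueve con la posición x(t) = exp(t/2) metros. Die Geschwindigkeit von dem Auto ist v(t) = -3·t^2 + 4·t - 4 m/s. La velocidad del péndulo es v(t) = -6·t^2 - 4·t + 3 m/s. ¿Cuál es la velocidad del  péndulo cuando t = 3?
Tenemos la velocidad v(t) = -6·t^2 - 4·t + 3. Sustituyendo t = 3: v(3) = -63.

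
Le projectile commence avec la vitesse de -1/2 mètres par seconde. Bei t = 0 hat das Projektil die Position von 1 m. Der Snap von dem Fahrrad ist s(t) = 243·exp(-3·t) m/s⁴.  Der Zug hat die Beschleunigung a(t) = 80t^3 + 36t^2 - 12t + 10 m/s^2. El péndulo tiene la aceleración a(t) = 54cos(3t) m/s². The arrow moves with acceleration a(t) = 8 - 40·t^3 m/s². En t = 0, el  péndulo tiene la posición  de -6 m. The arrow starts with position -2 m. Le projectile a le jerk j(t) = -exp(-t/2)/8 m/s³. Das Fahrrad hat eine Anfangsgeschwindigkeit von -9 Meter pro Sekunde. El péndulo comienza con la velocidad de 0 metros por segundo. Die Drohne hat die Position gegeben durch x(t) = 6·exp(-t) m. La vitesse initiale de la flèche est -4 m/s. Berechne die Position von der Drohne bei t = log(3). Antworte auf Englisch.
From the given position equation x(t) = 6·exp(-t), we substitute t = log(3) to get x = 2.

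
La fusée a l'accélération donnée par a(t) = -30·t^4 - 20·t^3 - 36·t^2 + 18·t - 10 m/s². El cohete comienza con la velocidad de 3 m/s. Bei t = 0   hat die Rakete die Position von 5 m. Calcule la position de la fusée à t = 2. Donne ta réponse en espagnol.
Debemos encontrar la integral de nuestra ecuación de la aceleración a(t) = -30·t^4 - 20·t^3 - 36·t^2 + 18·t - 10 2 veces. Tomando ∫a(t)dt y aplicando v(0) = 3, encontramos v(t) = -6·t^5 - 5·t^4 - 12·t^3 + 9·t^2 - 10·t + 3. La antiderivada de la velocidad es la posición. Usando x(0) = 5, obtenemos x(t) = -t^6 - t^5 - 3·t^4 + 3·t^3 - 5·t^2 + 3·t + 5. De la ecuación de la posición x(t) = -t^6 - t^5 - 3·t^4 + 3·t^3 - 5·t^2 + 3·t + 5, sustituimos t = 2 para obtener x = -129.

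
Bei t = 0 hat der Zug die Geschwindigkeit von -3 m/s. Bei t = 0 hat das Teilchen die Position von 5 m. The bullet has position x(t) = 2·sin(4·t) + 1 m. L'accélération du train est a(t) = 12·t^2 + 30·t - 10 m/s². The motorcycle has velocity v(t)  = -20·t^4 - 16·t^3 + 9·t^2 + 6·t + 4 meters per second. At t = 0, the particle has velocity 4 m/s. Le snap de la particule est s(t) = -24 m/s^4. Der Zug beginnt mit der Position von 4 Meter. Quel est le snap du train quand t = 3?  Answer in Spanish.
Para resolver esto, necesitamos tomar 2 derivadas de nuestra ecuación de la aceleración a(t) = 12·t^2 + 30·t - 10. Tomando d/dt de a(t), encontramos j(t) = 24·t + 30. Tomando d/dt de j(t), encontramos s(t) = 24. Tenemos el snap s(t) = 24. Sustituyendo t = 3: s(3) = 24.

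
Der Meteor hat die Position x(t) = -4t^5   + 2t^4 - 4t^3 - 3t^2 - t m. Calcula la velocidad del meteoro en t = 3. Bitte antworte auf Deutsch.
Ausgehend von der Position x(t) = -4·t^5 + 2·t^4 - 4·t^3 - 3·t^2 - t, nehmen wir 1 Ableitung. Die Ableitung von der Position ergibt die Geschwindigkeit: v(t) = -20·t^4 + 8·t^3 - 12·t^2 - 6·t - 1. Wir haben die Geschwindigkeit v(t) = -20·t^4 + 8·t^3 - 12·t^2 - 6·t - 1. Durch Einsetzen von t = 3: v(3) = -1531.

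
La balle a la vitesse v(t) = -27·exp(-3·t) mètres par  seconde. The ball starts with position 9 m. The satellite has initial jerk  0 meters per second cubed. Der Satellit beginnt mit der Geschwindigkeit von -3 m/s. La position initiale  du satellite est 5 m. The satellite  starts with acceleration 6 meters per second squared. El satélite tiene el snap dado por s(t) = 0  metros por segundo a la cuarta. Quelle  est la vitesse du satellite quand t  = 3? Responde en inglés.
We need to integrate our snap equation s(t) = 0 3 times. The integral of snap, with j(0) = 0, gives jerk: j(t) = 0. Taking ∫j(t)dt and applying a(0) = 6, we find a(t) = 6. The integral of acceleration, with v(0) = -3, gives velocity: v(t) = 6·t - 3. Using v(t) = 6·t - 3 and substituting t = 3, we find v = 15.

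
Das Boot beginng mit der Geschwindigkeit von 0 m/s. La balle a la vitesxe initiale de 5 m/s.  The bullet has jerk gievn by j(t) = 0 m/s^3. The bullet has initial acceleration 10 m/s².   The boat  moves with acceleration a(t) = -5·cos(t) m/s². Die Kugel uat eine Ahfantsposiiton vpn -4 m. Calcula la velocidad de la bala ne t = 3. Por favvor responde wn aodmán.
Wir müssen unsere Gleichung für den Ruck j(t) = 0 2-mal integrieren. Mit ∫j(t)dt und Anwendung von a(0) = 10, finden wir a(t) = 10. Das Integral von der Beschleunigung, mit v(0) = 5, ergibt die Geschwindigkeit: v(t) = 10·t + 5. Wir haben die Geschwindigkeit v(t) = 10·t + 5. Durch Einsetzen von t = 3: v(3) = 35.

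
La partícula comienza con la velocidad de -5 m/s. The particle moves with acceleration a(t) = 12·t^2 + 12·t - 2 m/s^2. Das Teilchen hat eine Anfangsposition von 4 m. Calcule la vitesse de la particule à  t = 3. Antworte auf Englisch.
We need to integrate our acceleration equation a(t) = 12·t^2 + 12·t - 2 1 time. Integrating acceleration and using the initial condition v(0) = -5, we get v(t) = 4·t^3 + 6·t^2 - 2·t - 5. We have velocity v(t) = 4·t^3 + 6·t^2 - 2·t - 5. Substituting t = 3: v(3) = 151.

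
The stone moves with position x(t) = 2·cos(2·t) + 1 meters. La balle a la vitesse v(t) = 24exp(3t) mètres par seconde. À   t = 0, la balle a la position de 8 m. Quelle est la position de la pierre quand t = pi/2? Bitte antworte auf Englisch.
Using x(t) = 2·cos(2·t) + 1 and substituting t = pi/2, we find x = -1.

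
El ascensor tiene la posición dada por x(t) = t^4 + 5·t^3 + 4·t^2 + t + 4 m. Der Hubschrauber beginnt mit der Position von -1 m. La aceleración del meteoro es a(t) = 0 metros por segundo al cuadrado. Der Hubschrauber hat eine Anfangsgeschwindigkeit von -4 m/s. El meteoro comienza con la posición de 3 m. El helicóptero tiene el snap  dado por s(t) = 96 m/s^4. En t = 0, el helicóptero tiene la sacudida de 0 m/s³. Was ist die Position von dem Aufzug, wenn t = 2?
Mit x(t) = t^4 + 5·t^3 + 4·t^2 + t + 4 und Einsetzen von t = 2, finden wir x = 78.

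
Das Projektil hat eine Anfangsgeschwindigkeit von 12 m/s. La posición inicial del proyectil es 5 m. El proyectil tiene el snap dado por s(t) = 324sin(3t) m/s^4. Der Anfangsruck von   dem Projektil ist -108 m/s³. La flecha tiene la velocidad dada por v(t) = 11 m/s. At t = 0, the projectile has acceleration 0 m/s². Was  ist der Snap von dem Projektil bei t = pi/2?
Aus der Gleichung für den Snap s(t) = 324·sin(3·t), setzen wir t = pi/2 ein und erhalten s = -324.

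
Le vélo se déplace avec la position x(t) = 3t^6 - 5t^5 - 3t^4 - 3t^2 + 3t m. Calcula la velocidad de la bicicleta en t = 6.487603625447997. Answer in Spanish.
Partiendo de la posición x(t) = 3·t^6 - 5·t^5 - 3·t^4 - 3·t^2 + 3·t, tomamos 1 derivada. La derivada de la posición da la velocidad: v(t) = 18·t^5 - 25·t^4 - 12·t^3 - 6·t + 3. De la ecuación de la velocidad v(t) = 18·t^5 - 25·t^4 - 12·t^3 - 6·t + 3, sustituimos t = 6.487603625447997 para obtener v = 159268.640640069.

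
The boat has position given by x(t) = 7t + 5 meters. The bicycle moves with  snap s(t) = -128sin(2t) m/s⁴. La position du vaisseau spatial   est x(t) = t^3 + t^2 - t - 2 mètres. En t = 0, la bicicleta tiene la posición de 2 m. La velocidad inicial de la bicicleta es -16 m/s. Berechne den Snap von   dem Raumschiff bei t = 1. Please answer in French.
Nous devons dériver notre équation de la position x(t) = t^3 + t^2 - t - 2 4 fois. La dérivée de la position donne la vitesse: v(t) = 3·t^2 + 2·t - 1. La dérivée de la vitesse donne l'accélération: a(t) = 6·t + 2. La dérivée de l'accélération donne le jerk: j(t) = 6. En prenant d/dt de j(t), nous trouvons s(t) = 0. En utilisant s(t) = 0 et en substituant t = 1, nous trouvons s = 0.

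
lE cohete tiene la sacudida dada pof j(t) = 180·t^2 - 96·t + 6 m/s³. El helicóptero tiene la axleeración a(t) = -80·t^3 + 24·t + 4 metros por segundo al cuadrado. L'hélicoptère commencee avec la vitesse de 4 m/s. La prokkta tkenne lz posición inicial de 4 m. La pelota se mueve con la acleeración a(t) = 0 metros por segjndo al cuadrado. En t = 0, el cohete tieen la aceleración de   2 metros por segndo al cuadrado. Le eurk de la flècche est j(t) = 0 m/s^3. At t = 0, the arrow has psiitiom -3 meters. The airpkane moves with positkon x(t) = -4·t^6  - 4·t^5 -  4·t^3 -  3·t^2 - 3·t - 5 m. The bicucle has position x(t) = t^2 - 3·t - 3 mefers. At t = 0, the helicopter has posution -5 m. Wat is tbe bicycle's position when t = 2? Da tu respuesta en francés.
En utilisant x(t) = t^2 - 3·t - 3 et en substituant t = 2, nous trouvons x = -5.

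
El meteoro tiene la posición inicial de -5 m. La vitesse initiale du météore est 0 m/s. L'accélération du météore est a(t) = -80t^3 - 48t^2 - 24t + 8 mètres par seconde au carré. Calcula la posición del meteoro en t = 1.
Necesitamos integrar nuestra ecuación de la aceleración a(t) = -80·t^3 - 48·t^2 - 24·t + 8 2 veces. Integrando la aceleración y usando la condición inicial v(0) = 0, obtenemos v(t) = 4·t·(-5·t^3 - 4·t^2 - 3·t + 2). Tomando ∫v(t)dt y aplicando x(0) = -5, encontramos x(t) = -4·t^5 - 4·t^4 - 4·t^3 + 4·t^2 - 5. De la ecuación de la posición x(t) = -4·t^5 - 4·t^4 - 4·t^3 + 4·t^2 - 5, sustituimos t = 1 para obtener x = -13.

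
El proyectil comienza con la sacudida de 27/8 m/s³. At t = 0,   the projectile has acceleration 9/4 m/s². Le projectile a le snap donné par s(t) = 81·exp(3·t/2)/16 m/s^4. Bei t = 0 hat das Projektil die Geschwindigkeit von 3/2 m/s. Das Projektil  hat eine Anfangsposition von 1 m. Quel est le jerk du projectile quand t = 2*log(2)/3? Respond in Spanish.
Partiendo del snap s(t) = 81·exp(3·t/2)/16, tomamos 1 antiderivada. Tomando ∫s(t)dt y aplicando j(0) = 27/8, encontramos j(t) = 27·exp(3·t/2)/8. Usando j(t) = 27·exp(3·t/2)/8 y sustituyendo t = 2*log(2)/3, encontramos j = 27/4.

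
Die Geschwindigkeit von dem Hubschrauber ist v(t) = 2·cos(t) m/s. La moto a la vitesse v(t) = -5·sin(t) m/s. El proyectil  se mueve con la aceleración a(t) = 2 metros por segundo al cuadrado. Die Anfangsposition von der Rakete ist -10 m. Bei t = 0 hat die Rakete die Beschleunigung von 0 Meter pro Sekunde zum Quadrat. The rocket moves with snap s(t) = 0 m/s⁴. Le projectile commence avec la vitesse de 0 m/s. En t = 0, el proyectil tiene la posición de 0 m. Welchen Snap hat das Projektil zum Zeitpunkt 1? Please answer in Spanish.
Para resolver esto, necesitamos tomar 2 derivadas de nuestra ecuación de la aceleración a(t) = 2. Derivando la aceleración, obtenemos la sacudida: j(t) = 0. Derivando la sacudida, obtenemos el snap: s(t) = 0. Tenemos el snap s(t) = 0. Sustituyendo t = 1: s(1) = 0.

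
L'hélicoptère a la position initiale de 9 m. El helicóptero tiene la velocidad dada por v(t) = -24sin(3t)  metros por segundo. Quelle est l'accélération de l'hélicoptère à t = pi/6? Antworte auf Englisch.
We must differentiate our velocity equation v(t) = -24·sin(3·t) 1 time. Taking d/dt of v(t), we find a(t) = -72·cos(3·t). From the given acceleration equation a(t) = -72·cos(3·t), we substitute t = pi/6 to get a = 0.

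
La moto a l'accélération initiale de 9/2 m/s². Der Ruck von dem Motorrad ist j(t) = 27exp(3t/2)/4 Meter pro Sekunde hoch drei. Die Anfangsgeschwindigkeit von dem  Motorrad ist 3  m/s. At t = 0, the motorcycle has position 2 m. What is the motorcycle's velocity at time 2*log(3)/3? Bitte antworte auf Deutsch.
Wir müssen unsere Gleichung für den Ruck j(t) = 27·exp(3·t/2)/4 2-mal integrieren. Mit ∫j(t)dt und Anwendung von a(0) = 9/2, finden wir a(t) = 9·exp(3·t/2)/2. Die Stammfunktion von der Beschleunigung ist die Geschwindigkeit. Mit v(0) = 3 erhalten wir v(t) = 3·exp(3·t/2). Aus der Gleichung für die Geschwindigkeit v(t) = 3·exp(3·t/2), setzen wir t = 2*log(3)/3 ein und erhalten v = 9.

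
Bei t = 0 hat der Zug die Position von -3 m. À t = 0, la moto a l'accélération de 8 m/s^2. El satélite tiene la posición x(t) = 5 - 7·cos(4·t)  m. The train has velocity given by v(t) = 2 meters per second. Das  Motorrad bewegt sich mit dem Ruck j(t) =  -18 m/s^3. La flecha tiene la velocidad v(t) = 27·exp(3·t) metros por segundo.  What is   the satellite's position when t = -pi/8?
Using x(t) = 5 - 7·cos(4·t) and substituting t = -pi/8, we find x = 5.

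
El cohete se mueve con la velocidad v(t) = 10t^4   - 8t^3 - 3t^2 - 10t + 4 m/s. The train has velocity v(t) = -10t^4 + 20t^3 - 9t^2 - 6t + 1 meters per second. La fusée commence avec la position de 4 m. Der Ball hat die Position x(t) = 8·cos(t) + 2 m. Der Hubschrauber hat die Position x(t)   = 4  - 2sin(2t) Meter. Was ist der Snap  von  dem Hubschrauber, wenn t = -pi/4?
Wir müssen unsere Gleichung für die Position x(t) = 4 - 2·sin(2·t) 4-mal ableiten. Die Ableitung von der Position ergibt die Geschwindigkeit: v(t) = -4·cos(2·t). Durch Ableiten von der Geschwindigkeit erhalten wir die Beschleunigung: a(t) = 8·sin(2·t). Die Ableitung von der Beschleunigung ergibt den Ruck: j(t) = 16·cos(2·t). Mit d/dt von j(t) finden wir s(t) = -32·sin(2·t). Wir haben den Snap s(t) = -32·sin(2·t). Durch Einsetzen von t = -pi/4: s(-pi/4) = 32.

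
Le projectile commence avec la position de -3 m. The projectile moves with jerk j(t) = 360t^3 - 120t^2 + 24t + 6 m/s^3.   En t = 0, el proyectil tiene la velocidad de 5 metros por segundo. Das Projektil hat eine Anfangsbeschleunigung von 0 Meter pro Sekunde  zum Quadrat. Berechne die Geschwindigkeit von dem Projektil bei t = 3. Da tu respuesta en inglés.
To solve this, we need to take 2 antiderivatives of our jerk equation j(t) = 360·t^3 - 120·t^2 + 24·t + 6. The integral of jerk, with a(0) = 0, gives acceleration: a(t) = 2·t·(45·t^3 - 20·t^2 + 6·t + 3). Taking ∫a(t)dt and applying v(0) = 5, we find v(t) = 18·t^5 - 10·t^4 + 4·t^3 + 3·t^2 + 5. We have velocity v(t) = 18·t^5 - 10·t^4 + 4·t^3 + 3·t^2 + 5. Substituting t = 3: v(3) = 3704.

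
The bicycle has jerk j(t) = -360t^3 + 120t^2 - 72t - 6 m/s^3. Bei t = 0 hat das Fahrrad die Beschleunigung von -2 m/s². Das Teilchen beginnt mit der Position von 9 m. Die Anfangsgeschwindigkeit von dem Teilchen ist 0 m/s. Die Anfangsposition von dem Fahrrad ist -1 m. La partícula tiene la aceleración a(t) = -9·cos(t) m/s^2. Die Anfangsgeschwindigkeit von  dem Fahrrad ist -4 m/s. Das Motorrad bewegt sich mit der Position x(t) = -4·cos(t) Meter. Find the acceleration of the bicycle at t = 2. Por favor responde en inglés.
We need to integrate our jerk equation j(t) = -360·t^3 + 120·t^2 - 72·t - 6 1 time. Integrating jerk and using the initial condition a(0) = -2, we get a(t) = -90·t^4 + 40·t^3 - 36·t^2 - 6·t - 2. From the given acceleration equation a(t) = -90·t^4 + 40·t^3 - 36·t^2 - 6·t - 2, we substitute t = 2 to get a = -1278.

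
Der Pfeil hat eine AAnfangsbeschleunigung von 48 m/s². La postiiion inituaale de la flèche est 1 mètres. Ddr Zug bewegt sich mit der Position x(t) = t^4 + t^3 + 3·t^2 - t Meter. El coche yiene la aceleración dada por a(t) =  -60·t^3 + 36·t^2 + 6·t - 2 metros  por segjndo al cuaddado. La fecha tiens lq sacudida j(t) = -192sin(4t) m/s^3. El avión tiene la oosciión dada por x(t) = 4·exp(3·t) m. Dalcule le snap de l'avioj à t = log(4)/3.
Nous devons dériver notre équation de la position x(t) = 4·exp(3·t) 4 fois. En prenant d/dt de x(t), nous trouvons v(t) = 12·exp(3·t). En prenant d/dt de v(t), nous trouvons a(t) = 36·exp(3·t). La dérivée de l'accélération donne le jerk: j(t) = 108·exp(3·t). En dérivant le jerk, nous obtenons le snap: s(t) = 324·exp(3·t). De l'équation du snap s(t) = 324·exp(3·t), nous substituons t = log(4)/3 pour obtenir s = 1296.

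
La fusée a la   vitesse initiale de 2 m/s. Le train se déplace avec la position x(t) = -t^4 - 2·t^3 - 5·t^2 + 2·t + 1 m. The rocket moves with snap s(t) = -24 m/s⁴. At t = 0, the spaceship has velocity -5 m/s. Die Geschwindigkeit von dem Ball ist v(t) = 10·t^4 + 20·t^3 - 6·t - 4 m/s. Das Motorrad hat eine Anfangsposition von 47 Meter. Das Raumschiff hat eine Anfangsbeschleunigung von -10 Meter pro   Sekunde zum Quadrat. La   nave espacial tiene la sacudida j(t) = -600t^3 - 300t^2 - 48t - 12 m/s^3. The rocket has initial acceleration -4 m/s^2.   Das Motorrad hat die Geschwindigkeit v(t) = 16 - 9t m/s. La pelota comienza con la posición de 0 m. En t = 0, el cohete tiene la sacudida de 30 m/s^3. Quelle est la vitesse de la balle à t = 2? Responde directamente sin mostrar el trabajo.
v(2) = 304.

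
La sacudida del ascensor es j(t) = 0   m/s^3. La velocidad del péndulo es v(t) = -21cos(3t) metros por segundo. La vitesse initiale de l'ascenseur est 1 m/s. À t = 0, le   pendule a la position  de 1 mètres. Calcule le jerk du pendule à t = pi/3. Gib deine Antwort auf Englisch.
To solve this, we need to take 2 derivatives of our velocity equation v(t) = -21·cos(3·t). Differentiating velocity, we get acceleration: a(t) = 63·sin(3·t). Differentiating acceleration, we get jerk: j(t) = 189·cos(3·t). From the given jerk equation j(t) = 189·cos(3·t), we substitute t = pi/3 to get j = -189.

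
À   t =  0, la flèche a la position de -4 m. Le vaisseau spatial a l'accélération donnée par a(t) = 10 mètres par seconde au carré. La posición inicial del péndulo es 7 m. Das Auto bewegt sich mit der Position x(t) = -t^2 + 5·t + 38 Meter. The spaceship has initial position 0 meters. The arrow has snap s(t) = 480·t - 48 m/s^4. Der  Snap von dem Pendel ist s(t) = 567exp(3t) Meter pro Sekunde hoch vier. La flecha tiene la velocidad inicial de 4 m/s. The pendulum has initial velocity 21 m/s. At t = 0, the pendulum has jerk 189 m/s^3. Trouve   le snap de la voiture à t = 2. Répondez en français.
En partant de la position x(t) = -t^2 + 5·t + 38, nous prenons 4 dérivées. La dérivée de la position donne la vitesse: v(t) = 5 - 2·t. La dérivée de la vitesse donne l'accélération: a(t) = -2. En prenant d/dt de a(t), nous trouvons j(t) = 0. La dérivée du jerk donne le snap: s(t) = 0. De l'équation du snap s(t) = 0, nous substituons t = 2 pour obtenir s = 0.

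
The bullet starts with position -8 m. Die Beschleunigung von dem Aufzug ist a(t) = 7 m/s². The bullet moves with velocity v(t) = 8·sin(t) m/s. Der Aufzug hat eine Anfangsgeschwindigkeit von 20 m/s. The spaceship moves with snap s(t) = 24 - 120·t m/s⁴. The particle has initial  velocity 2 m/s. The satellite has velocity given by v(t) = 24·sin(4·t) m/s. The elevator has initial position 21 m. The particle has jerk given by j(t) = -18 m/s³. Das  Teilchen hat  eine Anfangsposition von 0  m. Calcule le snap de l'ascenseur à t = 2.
Nous devons dériver notre équation de l'accélération a(t) = 7 2 fois. La dérivée de l'accélération donne le jerk: j(t) = 0. En prenant d/dt de j(t), nous trouvons s(t) = 0. De l'équation du snap s(t) = 0, nous substituons t = 2 pour obtenir s = 0.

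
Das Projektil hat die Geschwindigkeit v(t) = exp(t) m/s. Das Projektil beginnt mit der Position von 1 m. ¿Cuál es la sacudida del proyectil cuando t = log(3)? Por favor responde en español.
Debemos derivar nuestra ecuación de la velocidad v(t) = exp(t) 2 veces. Derivando la velocidad, obtenemos la aceleración: a(t) = exp(t). Derivando la aceleración, obtenemos la sacudida: j(t) = exp(t). Tenemos la sacudida j(t) = exp(t). Sustituyendo t = log(3): j(log(3)) = 3.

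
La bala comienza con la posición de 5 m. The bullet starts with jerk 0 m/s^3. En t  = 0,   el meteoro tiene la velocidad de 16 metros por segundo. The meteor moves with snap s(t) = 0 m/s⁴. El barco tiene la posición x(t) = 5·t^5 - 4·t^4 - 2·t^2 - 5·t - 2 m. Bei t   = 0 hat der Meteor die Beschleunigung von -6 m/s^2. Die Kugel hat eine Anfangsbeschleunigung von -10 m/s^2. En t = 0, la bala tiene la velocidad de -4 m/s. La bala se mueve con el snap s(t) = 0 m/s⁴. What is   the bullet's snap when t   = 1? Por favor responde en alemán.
Wir haben den Snap s(t) = 0. Durch Einsetzen von t = 1: s(1) = 0.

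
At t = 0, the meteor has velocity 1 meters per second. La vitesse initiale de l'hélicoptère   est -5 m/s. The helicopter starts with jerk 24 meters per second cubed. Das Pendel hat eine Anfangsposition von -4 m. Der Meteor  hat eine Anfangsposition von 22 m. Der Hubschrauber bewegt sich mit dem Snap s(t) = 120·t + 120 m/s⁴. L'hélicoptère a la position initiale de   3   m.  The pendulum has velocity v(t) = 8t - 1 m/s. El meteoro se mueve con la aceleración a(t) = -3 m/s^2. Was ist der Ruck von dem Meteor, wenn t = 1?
Ausgehend von der Beschleunigung a(t) = -3, nehmen wir 1 Ableitung. Durch Ableiten von der Beschleunigung erhalten wir den Ruck: j(t) = 0. Wir haben den Ruck j(t) = 0. Durch Einsetzen von t = 1: j(1) = 0.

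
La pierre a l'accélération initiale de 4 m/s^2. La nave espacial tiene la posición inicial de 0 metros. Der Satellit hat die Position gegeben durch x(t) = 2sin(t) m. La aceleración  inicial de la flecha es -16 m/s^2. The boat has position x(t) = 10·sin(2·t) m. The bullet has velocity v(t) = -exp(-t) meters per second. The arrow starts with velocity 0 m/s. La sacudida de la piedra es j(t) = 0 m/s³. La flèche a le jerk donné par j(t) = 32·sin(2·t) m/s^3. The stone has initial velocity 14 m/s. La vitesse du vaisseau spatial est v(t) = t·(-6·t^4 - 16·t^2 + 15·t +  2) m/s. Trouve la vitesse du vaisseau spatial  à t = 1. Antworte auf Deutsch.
Wir haben die Geschwindigkeit v(t) = t·(-6·t^4 - 16·t^2 + 15·t + 2). Durch Einsetzen von t = 1: v(1) = -5.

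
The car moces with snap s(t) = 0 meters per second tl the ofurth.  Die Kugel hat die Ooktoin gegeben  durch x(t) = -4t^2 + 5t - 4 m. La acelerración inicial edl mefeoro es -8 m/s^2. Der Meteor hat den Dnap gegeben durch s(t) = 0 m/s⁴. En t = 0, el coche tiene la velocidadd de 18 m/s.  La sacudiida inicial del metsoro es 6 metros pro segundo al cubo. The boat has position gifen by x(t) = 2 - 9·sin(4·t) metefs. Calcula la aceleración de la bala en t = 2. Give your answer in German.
Wir müssen unsere Gleichung für die Position x(t) = -4·t^2 + 5·t - 4 2-mal ableiten. Durch Ableiten von der Position erhalten wir die Geschwindigkeit: v(t) = 5 - 8·t. Durch Ableiten von der Geschwindigkeit erhalten wir die Beschleunigung: a(t) = -8. Wir haben die Beschleunigung a(t) = -8. Durch Einsetzen von t = 2: a(2) = -8.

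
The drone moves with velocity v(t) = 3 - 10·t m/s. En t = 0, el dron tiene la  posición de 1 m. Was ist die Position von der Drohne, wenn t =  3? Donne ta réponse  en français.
Nous devons intégrer notre équation de la vitesse v(t) = 3 - 10·t 1 fois. L'intégrale de la vitesse, avec x(0) = 1, donne la position: x(t) = -5·t^2 + 3·t + 1. De l'équation de la position x(t) = -5·t^2 + 3·t + 1, nous substituons t = 3 pour obtenir x = -35.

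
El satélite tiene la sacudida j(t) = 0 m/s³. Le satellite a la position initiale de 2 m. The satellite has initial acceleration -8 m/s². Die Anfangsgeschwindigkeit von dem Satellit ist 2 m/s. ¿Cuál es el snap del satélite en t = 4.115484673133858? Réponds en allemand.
Wir müssen unsere Gleichung für den Ruck j(t) = 0 1-mal ableiten. Mit d/dt von j(t) finden wir s(t) = 0. Wir haben den Snap s(t) = 0. Durch Einsetzen von t = 4.115484673133858: s(4.115484673133858) = 0.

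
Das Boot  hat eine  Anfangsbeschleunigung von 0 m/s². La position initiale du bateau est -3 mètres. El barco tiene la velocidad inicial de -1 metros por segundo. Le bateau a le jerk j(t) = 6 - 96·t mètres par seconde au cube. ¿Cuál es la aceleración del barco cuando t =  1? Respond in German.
Wir müssen unsere Gleichung für den Ruck j(t) = 6 - 96·t 1-mal integrieren. Das Integral von dem Ruck ist die Beschleunigung. Mit a(0) = 0 erhalten wir a(t) = 6·t·(1 - 8·t). Wir haben die Beschleunigung a(t) = 6·t·(1 - 8·t). Durch Einsetzen von t = 1: a(1) = -42.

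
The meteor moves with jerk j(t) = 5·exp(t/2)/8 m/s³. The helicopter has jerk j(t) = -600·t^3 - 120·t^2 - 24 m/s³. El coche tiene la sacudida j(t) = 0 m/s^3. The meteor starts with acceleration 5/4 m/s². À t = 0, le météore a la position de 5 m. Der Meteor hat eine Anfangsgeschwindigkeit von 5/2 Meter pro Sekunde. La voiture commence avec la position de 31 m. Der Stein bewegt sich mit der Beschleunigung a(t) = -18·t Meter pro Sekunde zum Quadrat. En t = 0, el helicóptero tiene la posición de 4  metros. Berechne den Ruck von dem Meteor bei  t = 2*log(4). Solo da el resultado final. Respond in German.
j(2*log(4)) = 5/2.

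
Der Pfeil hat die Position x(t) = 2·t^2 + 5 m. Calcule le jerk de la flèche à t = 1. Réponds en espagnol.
Para resolver esto, necesitamos tomar 3 derivadas de nuestra ecuación de la posición x(t) = 2·t^2 + 5. Tomando d/dt de x(t), encontramos v(t) = 4·t. La derivada de la velocidad da la aceleración: a(t) = 4. Derivando la aceleración, obtenemos la sacudida: j(t) = 0. Tenemos la sacudida j(t) = 0. Sustituyendo t = 1: j(1) = 0.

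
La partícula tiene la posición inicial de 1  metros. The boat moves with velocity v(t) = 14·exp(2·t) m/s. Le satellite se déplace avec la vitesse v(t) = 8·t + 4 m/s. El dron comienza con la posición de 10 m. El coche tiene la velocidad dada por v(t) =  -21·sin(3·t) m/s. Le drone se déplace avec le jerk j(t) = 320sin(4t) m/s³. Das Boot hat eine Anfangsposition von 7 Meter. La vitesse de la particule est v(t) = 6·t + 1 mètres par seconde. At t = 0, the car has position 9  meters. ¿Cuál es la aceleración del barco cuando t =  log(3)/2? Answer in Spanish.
Para resolver esto, necesitamos tomar 1 derivada de nuestra ecuación de la velocidad v(t) = 14·exp(2·t). Derivando la velocidad, obtenemos la aceleración: a(t) = 28·exp(2·t). De la ecuación de la aceleración a(t) = 28·exp(2·t), sustituimos t = log(3)/2 para obtener a = 84.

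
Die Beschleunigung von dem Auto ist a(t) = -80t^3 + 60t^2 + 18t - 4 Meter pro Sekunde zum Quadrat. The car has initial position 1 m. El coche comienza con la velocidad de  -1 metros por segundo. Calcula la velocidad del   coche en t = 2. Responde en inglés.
To find the answer, we compute 1 integral of a(t) = -80·t^3 + 60·t^2 + 18·t - 4. Finding the integral of a(t) and using v(0) = -1: v(t) = -20·t^4 + 20·t^3 + 9·t^2 - 4·t - 1. From the given velocity equation v(t) = -20·t^4 + 20·t^3 + 9·t^2 - 4·t - 1, we substitute t = 2 to get v = -133.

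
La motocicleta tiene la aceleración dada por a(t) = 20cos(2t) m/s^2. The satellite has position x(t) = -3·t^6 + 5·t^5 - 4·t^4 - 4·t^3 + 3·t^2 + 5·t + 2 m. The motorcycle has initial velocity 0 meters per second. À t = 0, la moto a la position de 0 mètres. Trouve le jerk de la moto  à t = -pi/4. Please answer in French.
En partant de l'accélération a(t) = 20·cos(2·t), nous prenons 1 dérivée. En dérivant l'accélération, nous obtenons le jerk: j(t) = -40·sin(2·t). De l'équation du jerk j(t) = -40·sin(2·t), nous substituons t = -pi/4 pour obtenir j = 40.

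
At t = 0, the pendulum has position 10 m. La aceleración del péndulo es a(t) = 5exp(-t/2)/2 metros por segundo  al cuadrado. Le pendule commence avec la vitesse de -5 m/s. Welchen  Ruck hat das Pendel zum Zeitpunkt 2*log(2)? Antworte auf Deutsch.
Ausgehend von der Beschleunigung a(t) = 5·exp(-t/2)/2, nehmen wir 1 Ableitung. Durch Ableiten von der Beschleunigung erhalten wir den Ruck: j(t) = -5·exp(-t/2)/4. Wir haben den Ruck j(t) = -5·exp(-t/2)/4. Durch Einsetzen von t = 2*log(2): j(2*log(2)) = -5/8.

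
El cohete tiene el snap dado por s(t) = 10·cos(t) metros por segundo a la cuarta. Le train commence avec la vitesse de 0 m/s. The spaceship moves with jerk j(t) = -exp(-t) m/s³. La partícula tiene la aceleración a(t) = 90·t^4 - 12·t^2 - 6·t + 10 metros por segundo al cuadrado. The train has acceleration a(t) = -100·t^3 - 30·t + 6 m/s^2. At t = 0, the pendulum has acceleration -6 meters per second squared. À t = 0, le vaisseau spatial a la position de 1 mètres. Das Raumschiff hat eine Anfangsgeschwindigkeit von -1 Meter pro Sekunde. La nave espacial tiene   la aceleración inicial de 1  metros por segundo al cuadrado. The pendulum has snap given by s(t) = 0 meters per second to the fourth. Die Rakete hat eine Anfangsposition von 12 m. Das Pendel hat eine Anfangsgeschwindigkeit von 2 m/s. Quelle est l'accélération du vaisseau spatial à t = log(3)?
Pour résoudre ceci, nous devons prendre 1 intégrale de notre équation du jerk j(t) = -exp(-t). L'intégrale du jerk est l'accélération. En utilisant a(0) = 1, nous obtenons a(t) = exp(-t). Nous avons l'accélération a(t) = exp(-t). En substituant t = log(3): a(log(3)) = 1/3.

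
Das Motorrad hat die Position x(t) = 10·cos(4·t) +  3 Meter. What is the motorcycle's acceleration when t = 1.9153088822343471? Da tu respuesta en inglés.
We must differentiate our position equation x(t) = 10·cos(4·t) + 3 2 times. The derivative of position gives velocity: v(t) = -40·sin(4·t). Differentiating velocity, we get acceleration: a(t) = -160·cos(4·t). Using a(t) = -160·cos(4·t) and substituting t = 1.9153088822343471, we find a = -30.6487786020627.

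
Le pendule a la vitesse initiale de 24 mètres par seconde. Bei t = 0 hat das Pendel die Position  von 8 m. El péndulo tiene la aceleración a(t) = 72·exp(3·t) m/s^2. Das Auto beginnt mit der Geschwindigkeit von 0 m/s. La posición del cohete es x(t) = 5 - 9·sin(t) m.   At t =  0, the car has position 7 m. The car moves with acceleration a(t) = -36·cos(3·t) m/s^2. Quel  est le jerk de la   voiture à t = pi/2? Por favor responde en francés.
En partant de l'accélération a(t) = -36·cos(3·t), nous prenons 1 dérivée. La dérivée de l'accélération donne le jerk: j(t) = 108·sin(3·t). De l'équation du jerk j(t) = 108·sin(3·t), nous substituons t = pi/2 pour obtenir j = -108.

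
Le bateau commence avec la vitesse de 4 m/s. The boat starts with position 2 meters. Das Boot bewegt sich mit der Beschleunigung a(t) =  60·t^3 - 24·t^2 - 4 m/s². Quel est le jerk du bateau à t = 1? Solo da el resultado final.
La réponse est 132.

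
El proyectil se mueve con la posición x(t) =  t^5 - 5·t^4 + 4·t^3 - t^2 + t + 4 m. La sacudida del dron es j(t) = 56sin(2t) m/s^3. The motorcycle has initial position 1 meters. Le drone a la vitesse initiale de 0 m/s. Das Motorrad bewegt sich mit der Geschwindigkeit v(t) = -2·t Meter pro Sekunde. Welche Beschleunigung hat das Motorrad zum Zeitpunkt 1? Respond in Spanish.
Debemos derivar nuestra ecuación de la velocidad v(t) = -2·t 1 vez. Tomando d/dt de v(t), encontramos a(t) = -2. De la ecuación de la aceleración a(t) = -2, sustituimos t = 1 para obtener a = -2.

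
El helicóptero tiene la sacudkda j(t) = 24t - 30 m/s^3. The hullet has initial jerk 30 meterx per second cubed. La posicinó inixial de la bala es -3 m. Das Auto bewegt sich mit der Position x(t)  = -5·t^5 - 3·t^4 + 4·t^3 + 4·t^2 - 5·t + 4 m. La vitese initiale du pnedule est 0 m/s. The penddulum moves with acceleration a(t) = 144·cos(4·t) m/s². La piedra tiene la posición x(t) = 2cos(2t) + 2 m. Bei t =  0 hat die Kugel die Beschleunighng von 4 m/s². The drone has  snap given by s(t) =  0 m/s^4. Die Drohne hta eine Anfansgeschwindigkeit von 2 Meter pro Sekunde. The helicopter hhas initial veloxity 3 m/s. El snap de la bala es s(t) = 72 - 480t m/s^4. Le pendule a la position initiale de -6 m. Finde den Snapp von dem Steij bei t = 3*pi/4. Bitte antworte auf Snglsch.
We must differentiate our position equation x(t) = 2·cos(2·t) + 2 4 times. Taking d/dt of x(t), we find v(t) = -4·sin(2·t). Taking d/dt of v(t), we find a(t) = -8·cos(2·t). Differentiating acceleration, we get jerk: j(t) = 16·sin(2·t). Taking d/dt of j(t), we find s(t) = 32·cos(2·t). Using s(t) = 32·cos(2·t) and substituting t = 3*pi/4, we find s = 0.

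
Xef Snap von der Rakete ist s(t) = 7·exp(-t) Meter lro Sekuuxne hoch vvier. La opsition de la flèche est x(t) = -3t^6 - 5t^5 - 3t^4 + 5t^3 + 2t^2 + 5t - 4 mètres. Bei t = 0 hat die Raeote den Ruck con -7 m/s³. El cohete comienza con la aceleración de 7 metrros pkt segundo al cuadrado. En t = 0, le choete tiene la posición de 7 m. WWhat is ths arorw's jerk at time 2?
We must differentiate our position equation x(t) = -3·t^6 - 5·t^5 - 3·t^4 + 5·t^3 + 2·t^2 + 5·t - 4 3 times. The derivative of position gives velocity: v(t) = -18·t^5 - 25·t^4 - 12·t^3 + 15·t^2 + 4·t + 5. Taking d/dt of v(t), we find a(t) = -90·t^4 - 100·t^3 - 36·t^2 + 30·t + 4. The derivative of acceleration gives jerk: j(t) = -360·t^3 - 300·t^2 - 72·t + 30. From the given jerk equation j(t) = -360·t^3 - 300·t^2 - 72·t + 30, we substitute t = 2 to get j = -4194.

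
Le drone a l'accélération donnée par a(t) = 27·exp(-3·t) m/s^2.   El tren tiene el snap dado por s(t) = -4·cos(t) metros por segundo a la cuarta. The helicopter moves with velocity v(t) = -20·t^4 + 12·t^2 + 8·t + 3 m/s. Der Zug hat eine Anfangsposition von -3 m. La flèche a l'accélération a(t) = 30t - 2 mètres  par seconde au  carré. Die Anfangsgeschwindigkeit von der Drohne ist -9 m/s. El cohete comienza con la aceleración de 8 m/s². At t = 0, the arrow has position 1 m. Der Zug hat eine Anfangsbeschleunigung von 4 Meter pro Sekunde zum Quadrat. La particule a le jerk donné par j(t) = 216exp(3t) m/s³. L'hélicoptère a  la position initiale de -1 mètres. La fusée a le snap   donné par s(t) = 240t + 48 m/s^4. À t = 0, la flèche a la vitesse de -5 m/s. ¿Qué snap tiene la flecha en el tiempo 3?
Debemos derivar nuestra ecuación de la aceleración a(t) = 30·t - 2 2 veces. Derivando la aceleración, obtenemos la sacudida: j(t) = 30. Tomando d/dt de j(t), encontramos s(t) = 0. De la ecuación del snap s(t) = 0, sustituimos t = 3 para obtener s = 0.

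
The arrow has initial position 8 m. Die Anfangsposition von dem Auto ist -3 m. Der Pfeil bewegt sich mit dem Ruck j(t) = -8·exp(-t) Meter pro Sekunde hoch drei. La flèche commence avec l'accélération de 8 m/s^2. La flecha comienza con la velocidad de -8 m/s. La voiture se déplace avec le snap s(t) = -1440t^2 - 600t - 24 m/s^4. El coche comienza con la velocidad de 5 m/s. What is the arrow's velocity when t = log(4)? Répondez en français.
En partant du jerk j(t) = -8·exp(-t), nous prenons 2 intégrales. En intégrant le jerk et en utilisant la condition initiale a(0) = 8, nous obtenons a(t) = 8·exp(-t). La primitive de l'accélération est la vitesse. En utilisant v(0) = -8, nous obtenons v(t) = -8·exp(-t). En utilisant v(t) = -8·exp(-t) et en substituant t = log(4), nous trouvons v = -2.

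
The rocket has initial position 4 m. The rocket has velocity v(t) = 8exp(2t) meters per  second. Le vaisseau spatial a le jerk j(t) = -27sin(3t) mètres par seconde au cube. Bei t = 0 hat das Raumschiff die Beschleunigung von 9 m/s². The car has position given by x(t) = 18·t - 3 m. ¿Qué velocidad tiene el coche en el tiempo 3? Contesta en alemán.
Ausgehend von der Position x(t) = 18·t - 3, nehmen wir 1 Ableitung. Mit d/dt von x(t) finden wir v(t) = 18. Aus der Gleichung für die Geschwindigkeit v(t) = 18, setzen wir t = 3 ein und erhalten v = 18.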